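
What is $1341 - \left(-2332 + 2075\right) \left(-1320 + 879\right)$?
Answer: $-111996$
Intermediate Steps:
$1341 - \left(-2332 + 2075\right) \left(-1320 + 879\right) = 1341 - \left(-257\right) \left(-441\right) = 1341 - 113337 = -111996$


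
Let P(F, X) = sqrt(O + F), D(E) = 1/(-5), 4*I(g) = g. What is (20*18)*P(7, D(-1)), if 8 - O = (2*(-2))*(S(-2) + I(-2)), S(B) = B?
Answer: 360*sqrt(5) ≈ 804.98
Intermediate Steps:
I(g) = g/4
O = -2 (O = 8 - 2*(-2)*(-2 + (1/4)*(-2)) = 8 - (-4)*(-2 - 1/2) = 8 - (-4)*(-5)/2 = 8 - 1*10 = 8 - 10 = -2)
D(E) = -1/5
P(F, X) = sqrt(-2 + F)
(20*18)*P(7, D(-1)) = (20*18)*sqrt(-2 + 7) = 360*sqrt(5)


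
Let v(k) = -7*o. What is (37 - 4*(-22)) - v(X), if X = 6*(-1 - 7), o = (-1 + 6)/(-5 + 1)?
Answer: 465/4 ≈ 116.25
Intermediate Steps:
o = -5/4 (o = 5/(-4) = 5*(-1/4) = -5/4 ≈ -1.2500)
X = -48 (X = 6*(-8) = -48)
v(k) = 35/4 (v(k) = -7*(-5/4) = 35/4)
(37 - 4*(-22)) - v(X) = (37 - 4*(-22)) - 1*35/4 = (37 + 88) - 35/4 = 125 - 35/4 = 465/4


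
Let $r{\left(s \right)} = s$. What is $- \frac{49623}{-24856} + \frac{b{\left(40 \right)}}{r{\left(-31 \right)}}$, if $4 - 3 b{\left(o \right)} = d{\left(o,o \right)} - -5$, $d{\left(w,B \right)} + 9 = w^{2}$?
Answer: $\frac{44185691}{2311608} \approx 19.115$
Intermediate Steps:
$d{\left(w,B \right)} = -9 + w^{2}$
$b{\left(o \right)} = \frac{8}{3} - \frac{o^{2}}{3}$ ($b{\left(o \right)} = \frac{4}{3} - \frac{\left(-9 + o^{2}\right) - -5}{3} = \frac{4}{3} - \frac{\left(-9 + o^{2}\right) + 5}{3} = \frac{4}{3} - \frac{-4 + o^{2}}{3} = \frac{4}{3} - \left(- \frac{4}{3} + \frac{o^{2}}{3}\right) = \frac{8}{3} - \frac{o^{2}}{3}$)
$- \frac{49623}{-24856} + \frac{b{\left(40 \right)}}{r{\left(-31 \right)}} = - \frac{49623}{-24856} + \frac{\frac{8}{3} - \frac{40^{2}}{3}}{-31} = \left(-49623\right) \left(- \frac{1}{24856}\right) + \left(\frac{8}{3} - \frac{1600}{3}\right) \left(- \frac{1}{31}\right) = \frac{49623}{24856} + \left(\frac{8}{3} - \frac{1600}{3}\right) \left(- \frac{1}{31}\right) = \frac{49623}{24856} - - \frac{1592}{93} = \frac{49623}{24856} + \frac{1592}{93} = \frac{44185691}{2311608}$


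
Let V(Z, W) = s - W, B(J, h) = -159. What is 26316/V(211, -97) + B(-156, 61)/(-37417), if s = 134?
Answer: 328234167/2881109 ≈ 113.93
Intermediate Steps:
V(Z, W) = 134 - W
26316/V(211, -97) + B(-156, 61)/(-37417) = 26316/(134 - 1*(-97)) - 159/(-37417) = 26316/(134 + 97) - 159*(-1/37417) = 26316/231 + 159/37417 = 26316*(1/231) + 159/37417 = 8772/77 + 159/37417 = 328234167/2881109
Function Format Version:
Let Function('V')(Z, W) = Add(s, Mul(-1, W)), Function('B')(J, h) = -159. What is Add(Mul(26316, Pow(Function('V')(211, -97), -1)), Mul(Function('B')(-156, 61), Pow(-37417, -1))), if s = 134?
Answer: Rational(328234167, 2881109) ≈ 113.93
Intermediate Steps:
Function('V')(Z, W) = Add(134, Mul(-1, W))
Add(Mul(26316, Pow(Function('V')(211, -97), -1)), Mul(Function('B')(-156, 61), Pow(-37417, -1))) = Add(Mul(26316, Pow(Add(134, Mul(-1, -97)), -1)), Mul(-159, Pow(-37417, -1))) = Add(Mul(26316, Pow(Add(134, 97), -1)), Mul(-159, Rational(-1, 37417))) = Add(Mul(26316, Pow(231, -1)), Rational(159, 37417)) = Add(Mul(26316, Rational(1, 231)), Rational(159, 37417)) = Add(Rational(8772, 77), Rational(159, 37417)) = Rational(328234167, 2881109)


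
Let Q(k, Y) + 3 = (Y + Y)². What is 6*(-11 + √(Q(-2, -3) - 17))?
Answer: -42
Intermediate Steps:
Q(k, Y) = -3 + 4*Y² (Q(k, Y) = -3 + (Y + Y)² = -3 + (2*Y)² = -3 + 4*Y²)
6*(-11 + √(Q(-2, -3) - 17)) = 6*(-11 + √((-3 + 4*(-3)²) - 17)) = 6*(-11 + √((-3 + 4*9) - 17)) = 6*(-11 + √((-3 + 36) - 17)) = 6*(-11 + √(33 - 17)) = 6*(-11 + √16) = 6*(-11 + 4) = 6*(-7) = -42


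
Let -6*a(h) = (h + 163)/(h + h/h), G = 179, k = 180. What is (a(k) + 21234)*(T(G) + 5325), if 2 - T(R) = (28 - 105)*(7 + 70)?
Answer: 43260149156/181 ≈ 2.3901e+8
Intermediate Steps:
a(h) = -(163 + h)/(6*(1 + h)) (a(h) = -(h + 163)/(6*(h + h/h)) = -(163 + h)/(6*(h + 1)) = -(163 + h)/(6*(1 + h)))
T(R) = 5931 (T(R) = 2 - (28 - 105)*(7 + 70) = 2 - (-77)*77 = 2 - 1*(-5929) = 2 + 5929 = 5931)
(a(k) + 21234)*(T(G) + 5325) = ((-163 - 1*180)/(6*(1 + 180)) + 21234)*(5931 + 5325) = ((1/6)*(-163 - 180)/181 + 21234)*11256 = ((1/6)*(1/181)*(-343) + 21234)*11256 = (-343/1086 + 21234)*11256 = (23059781/1086)*11256 = 43260149156/181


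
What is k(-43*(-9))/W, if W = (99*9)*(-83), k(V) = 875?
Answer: -875/73953 ≈ -0.011832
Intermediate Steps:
W = -73953 (W = 891*(-83) = -73953)
k(-43*(-9))/W = 875/(-73953) = 875*(-1/73953) = -875/73953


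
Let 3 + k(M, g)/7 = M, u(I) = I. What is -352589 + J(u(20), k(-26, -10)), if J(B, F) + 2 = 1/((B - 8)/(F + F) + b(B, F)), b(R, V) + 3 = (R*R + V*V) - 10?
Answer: -2977272057159/8443982 ≈ -3.5259e+5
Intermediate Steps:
k(M, g) = -21 + 7*M
b(R, V) = -13 + R**2 + V**2 (b(R, V) = -3 + ((R*R + V*V) - 10) = -3 + ((R**2 + V**2) - 10) = -3 + (-10 + R**2 + V**2) = -13 + R**2 + V**2)
J(B, F) = -2 + 1/(-13 + B**2 + F**2 + (-8 + B)/(2*F)) (J(B, F) = -2 + 1/((B - 8)/(F + F) + (-13 + B**2 + F**2)) = -2 + 1/((-8 + B)/((2*F)) + (-13 + B**2 + F**2)) = -2 + 1/((-8 + B)*(1/(2*F)) + (-13 + B**2 + F**2)) = -2 + 1/((-8 + B)/(2*F) + (-13 + B**2 + F**2)) = -2 + 1/(-13 + B**2 + F**2 + (-8 + B)/(2*F)))
-352589 + J(u(20), k(-26, -10)) = -352589 + 2*(8 + (-21 + 7*(-26)) - 1*20 - 2*(-21 + 7*(-26))*(-13 + 20**2 + (-21 + 7*(-26))**2))/(-8 + 20 + 2*(-21 + 7*(-26))*(-13 + 20**2 + (-21 + 7*(-26))**2)) = -352589 + 2*(8 + (-21 - 182) - 20 - 2*(-21 - 182)*(-13 + 400 + (-21 - 182)**2))/(-8 + 20 + 2*(-21 - 182)*(-13 + 400 + (-21 - 182)**2)) = -352589 + 2*(8 - 203 - 20 - 2*(-203)*(-13 + 400 + (-203)**2))/(-8 + 20 + 2*(-203)*(-13 + 400 + (-203)**2)) = -352589 + 2*(8 - 203 - 20 - 2*(-203)*(-13 + 400 + 41209))/(-8 + 20 + 2*(-203)*(-13 + 400 + 41209)) = -352589 + 2*(8 - 203 - 20 - 2*(-203)*41596)/(-8 + 20 + 2*(-203)*41596) = -352589 + 2*(8 - 203 - 20 + 16887976)/(-8 + 20 - 16887976) = -352589 + 2*16887761/(-16887964) = -352589 + 2*(-1/16887964)*16887761 = -352589 - 16887761/8443982 = -2977272057159/8443982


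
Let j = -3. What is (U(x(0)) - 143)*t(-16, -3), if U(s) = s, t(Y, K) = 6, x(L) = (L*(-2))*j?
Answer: -858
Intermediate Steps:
x(L) = 6*L (x(L) = (L*(-2))*(-3) = -2*L*(-3) = 6*L)
(U(x(0)) - 143)*t(-16, -3) = (6*0 - 143)*6 = (0 - 143)*6 = -143*6 = -858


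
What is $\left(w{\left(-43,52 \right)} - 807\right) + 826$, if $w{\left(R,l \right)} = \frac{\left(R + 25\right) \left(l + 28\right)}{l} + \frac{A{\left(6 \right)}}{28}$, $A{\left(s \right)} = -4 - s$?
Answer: $- \frac{1647}{182} \approx -9.0495$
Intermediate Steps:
$w{\left(R,l \right)} = - \frac{5}{14} + \frac{\left(25 + R\right) \left(28 + l\right)}{l}$ ($w{\left(R,l \right)} = \frac{\left(R + 25\right) \left(l + 28\right)}{l} + \frac{-4 - 6}{28} = \frac{\left(25 + R\right) \left(28 + l\right)}{l} + \left(-4 - 6\right) \frac{1}{28} = \frac{\left(25 + R\right) \left(28 + l\right)}{l} - \frac{5}{14} = - \frac{5}{14} + \frac{\left(25 + R\right) \left(28 + l\right)}{l}$)
$\left(w{\left(-43,52 \right)} - 807\right) + 826 = \left(\left(\frac{345}{14} - 43 + \frac{700}{52} + 28 \left(-43\right) \frac{1}{52}\right) - 807\right) + 826 = \left(\left(\frac{345}{14} - 43 + 700 \cdot \frac{1}{52} + 28 \left(-43\right) \frac{1}{52}\right) - 807\right) + 826 = \left(\left(\frac{345}{14} - 43 + \frac{175}{13} - \frac{301}{13}\right) - 807\right) + 826 = \left(- \frac{5105}{182} - 807\right) + 826 = - \frac{151979}{182} + 826 = - \frac{1647}{182}$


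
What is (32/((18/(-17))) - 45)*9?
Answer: -677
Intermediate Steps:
(32/((18/(-17))) - 45)*9 = (32/((18*(-1/17))) - 45)*9 = (32/(-18/17) - 45)*9 = (32*(-17/18) - 45)*9 = (-272/9 - 45)*9 = -677/9*9 = -677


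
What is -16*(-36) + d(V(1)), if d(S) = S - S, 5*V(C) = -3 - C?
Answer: 576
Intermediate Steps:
V(C) = -⅗ - C/5 (V(C) = (-3 - C)/5 = -⅗ - C/5)
d(S) = 0
-16*(-36) + d(V(1)) = -16*(-36) + 0 = 576 + 0 = 576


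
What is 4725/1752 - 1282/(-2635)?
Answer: 4898813/1538840 ≈ 3.1834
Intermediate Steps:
4725/1752 - 1282/(-2635) = 4725*(1/1752) - 1282*(-1/2635) = 1575/584 + 1282/2635 = 4898813/1538840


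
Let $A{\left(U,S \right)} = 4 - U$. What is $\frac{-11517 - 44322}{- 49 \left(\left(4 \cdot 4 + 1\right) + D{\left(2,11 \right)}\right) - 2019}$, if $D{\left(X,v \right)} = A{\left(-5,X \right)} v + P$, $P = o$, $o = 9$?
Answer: $\frac{55839}{8144} \approx 6.8565$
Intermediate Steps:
$P = 9$
$D{\left(X,v \right)} = 9 + 9 v$ ($D{\left(X,v \right)} = \left(4 - -5\right) v + 9 = \left(4 + 5\right) v + 9 = 9 v + 9 = 9 + 9 v$)
$\frac{-11517 - 44322}{- 49 \left(\left(4 \cdot 4 + 1\right) + D{\left(2,11 \right)}\right) - 2019} = \frac{-11517 - 44322}{- 49 \left(\left(4 \cdot 4 + 1\right) + \left(9 + 9 \cdot 11\right)\right) - 2019} = - \frac{55839}{- 49 \left(\left(16 + 1\right) + \left(9 + 99\right)\right) - 2019} = - \frac{55839}{- 49 \left(17 + 108\right) - 2019} = - \frac{55839}{\left(-49\right) 125 - 2019} = - \frac{55839}{-6125 - 2019} = - \frac{55839}{-8144} = \left(-55839\right) \left(- \frac{1}{8144}\right) = \frac{55839}{8144}$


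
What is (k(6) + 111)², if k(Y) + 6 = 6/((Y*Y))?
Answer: 398161/36 ≈ 11060.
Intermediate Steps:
k(Y) = -6 + 6/Y² (k(Y) = -6 + 6/((Y*Y)) = -6 + 6/(Y²) = -6 + 6/Y²)
(k(6) + 111)² = ((-6 + 6/6²) + 111)² = ((-6 + 6*(1/36)) + 111)² = ((-6 + ⅙) + 111)² = (-35/6 + 111)² = (631/6)² = 398161/36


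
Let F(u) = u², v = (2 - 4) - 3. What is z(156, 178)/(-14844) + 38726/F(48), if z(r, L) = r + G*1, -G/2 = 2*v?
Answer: 23935135/1425024 ≈ 16.796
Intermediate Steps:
v = -5 (v = -2 - 3 = -5)
G = 20 (G = -4*(-5) = -2*(-10) = 20)
z(r, L) = 20 + r (z(r, L) = r + 20*1 = r + 20 = 20 + r)
z(156, 178)/(-14844) + 38726/F(48) = (20 + 156)/(-14844) + 38726/(48²) = 176*(-1/14844) + 38726/2304 = -44/3711 + 38726*(1/2304) = -44/3711 + 19363/1152 = 23935135/1425024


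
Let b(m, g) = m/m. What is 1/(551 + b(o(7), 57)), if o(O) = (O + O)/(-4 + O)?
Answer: 1/552 ≈ 0.0018116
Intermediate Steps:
o(O) = 2*O/(-4 + O) (o(O) = (2*O)/(-4 + O) = 2*O/(-4 + O))
b(m, g) = 1
1/(551 + b(o(7), 57)) = 1/(551 + 1) = 1/552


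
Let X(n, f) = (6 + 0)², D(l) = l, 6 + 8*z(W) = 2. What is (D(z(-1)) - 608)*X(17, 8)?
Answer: -21906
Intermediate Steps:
z(W) = -½ (z(W) = -¾ + (⅛)*2 = -¾ + ¼ = -½)
X(n, f) = 36 (X(n, f) = 6² = 36)
(D(z(-1)) - 608)*X(17, 8) = (-½ - 608)*36 = -1217/2*36 = -21906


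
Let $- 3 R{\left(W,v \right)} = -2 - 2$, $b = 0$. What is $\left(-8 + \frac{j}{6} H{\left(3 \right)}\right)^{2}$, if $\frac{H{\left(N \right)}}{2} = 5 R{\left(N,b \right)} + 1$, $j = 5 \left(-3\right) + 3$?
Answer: $\frac{13456}{9} \approx 1495.1$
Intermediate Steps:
$R{\left(W,v \right)} = \frac{4}{3}$ ($R{\left(W,v \right)} = - \frac{-2 - 2}{3} = \left(- \frac{1}{3}\right) \left(-4\right) = \frac{4}{3}$)
$j = -12$ ($j = -15 + 3 = -12$)
$H{\left(N \right)} = \frac{46}{3}$ ($H{\left(N \right)} = 2 \left(5 \cdot \frac{4}{3} + 1\right) = 2 \left(\frac{20}{3} + 1\right) = 2 \cdot \frac{23}{3} = \frac{46}{3}$)
$\left(-8 + \frac{j}{6} H{\left(3 \right)}\right)^{2} = \left(-8 + - \frac{12}{6} \cdot \frac{46}{3}\right)^{2} = \left(-8 + \left(-12\right) \frac{1}{6} \cdot \frac{46}{3}\right)^{2} = \left(-8 - \frac{92}{3}\right)^{2} = \left(- \frac{116}{3}\right)^{2} = \frac{13456}{9}$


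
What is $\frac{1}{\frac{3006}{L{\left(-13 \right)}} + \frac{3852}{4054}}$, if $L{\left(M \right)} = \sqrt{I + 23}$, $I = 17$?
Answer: $- \frac{4337780}{1031290966089} + \frac{686157743 \sqrt{10}}{1031290966089} \approx 0.0020998$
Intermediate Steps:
$L{\left(M \right)} = 2 \sqrt{10}$ ($L{\left(M \right)} = \sqrt{17 + 23} = \sqrt{40} = 2 \sqrt{10}$)
$\frac{1}{\frac{3006}{L{\left(-13 \right)}} + \frac{3852}{4054}} = \frac{1}{\frac{3006}{2 \sqrt{10}} + \frac{3852}{4054}} = \frac{1}{3006 \frac{\sqrt{10}}{20} + 3852 \cdot \frac{1}{4054}} = \frac{1}{\frac{1503 \sqrt{10}}{10} + \frac{1926}{2027}} = \frac{1}{\frac{1926}{2027} + \frac{1503 \sqrt{10}}{10}}$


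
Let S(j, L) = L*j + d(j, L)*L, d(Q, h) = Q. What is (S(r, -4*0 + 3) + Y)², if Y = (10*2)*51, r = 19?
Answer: 1285956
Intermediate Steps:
Y = 1020 (Y = 20*51 = 1020)
S(j, L) = 2*L*j (S(j, L) = L*j + j*L = L*j + L*j = 2*L*j)
(S(r, -4*0 + 3) + Y)² = (2*(-4*0 + 3)*19 + 1020)² = (2*(0 + 3)*19 + 1020)² = (2*3*19 + 1020)² = (114 + 1020)² = 1134² = 1285956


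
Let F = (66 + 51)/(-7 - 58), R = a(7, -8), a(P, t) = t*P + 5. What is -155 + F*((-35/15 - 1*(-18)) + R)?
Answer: -457/5 ≈ -91.400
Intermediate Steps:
a(P, t) = 5 + P*t (a(P, t) = P*t + 5 = 5 + P*t)
R = -51 (R = 5 + 7*(-8) = 5 - 56 = -51)
F = -9/5 (F = 117/(-65) = 117*(-1/65) = -9/5 ≈ -1.8000)
-155 + F*((-35/15 - 1*(-18)) + R) = -155 - 9*((-35/15 - 1*(-18)) - 51)/5 = -155 - 9*((-35*1/15 + 18) - 51)/5 = -155 - 9*((-7/3 + 18) - 51)/5 = -155 - 9*(47/3 - 51)/5 = -155 - 9/5*(-106/3) = -155 + 318/5 = -457/5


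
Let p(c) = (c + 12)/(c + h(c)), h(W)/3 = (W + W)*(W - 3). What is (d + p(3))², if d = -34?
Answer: 841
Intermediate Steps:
h(W) = 6*W*(-3 + W) (h(W) = 3*((W + W)*(W - 3)) = 3*((2*W)*(-3 + W)) = 3*(2*W*(-3 + W)) = 6*W*(-3 + W))
p(c) = (12 + c)/(c + 6*c*(-3 + c)) (p(c) = (c + 12)/(c + 6*c*(-3 + c)) = (12 + c)/(c + 6*c*(-3 + c)))
(d + p(3))² = (-34 + (12 + 3)/(3*(-17 + 6*3)))² = (-34 + (⅓)*15/(-17 + 18))² = (-34 + (⅓)*15/1)² = (-34 + (⅓)*1*15)² = (-34 + 5)² = (-29)² = 841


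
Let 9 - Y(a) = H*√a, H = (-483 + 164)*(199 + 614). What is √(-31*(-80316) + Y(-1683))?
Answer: 3*√(276645 + 86449*I*√187) ≈ 2590.1 + 2053.9*I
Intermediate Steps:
H = -259347 (H = -319*813 = -259347)
Y(a) = 9 + 259347*√a (Y(a) = 9 - (-259347)*√a = 9 + 259347*√a)
√(-31*(-80316) + Y(-1683)) = √(-31*(-80316) + (9 + 259347*√(-1683))) = √(2489796 + (9 + 259347*(3*I*√187))) = √(2489796 + (9 + 778041*I*√187)) = √(2489805 + 778041*I*√187)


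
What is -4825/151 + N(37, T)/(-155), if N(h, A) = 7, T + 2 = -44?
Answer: -748932/23405 ≈ -31.999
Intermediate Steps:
T = -46 (T = -2 - 44 = -46)
-4825/151 + N(37, T)/(-155) = -4825/151 + 7/(-155) = -4825*1/151 + 7*(-1/155) = -4825/151 - 7/155 = -748932/23405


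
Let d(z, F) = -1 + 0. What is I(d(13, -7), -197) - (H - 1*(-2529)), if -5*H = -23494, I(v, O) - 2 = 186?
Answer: -35199/5 ≈ -7039.8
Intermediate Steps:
d(z, F) = -1
I(v, O) = 188 (I(v, O) = 2 + 186 = 188)
H = 23494/5 (H = -⅕*(-23494) = 23494/5 ≈ 4698.8)
I(d(13, -7), -197) - (H - 1*(-2529)) = 188 - (23494/5 - 1*(-2529)) = 188 - (23494/5 + 2529) = 188 - 1*36139/5 = 188 - 36139/5 = -35199/5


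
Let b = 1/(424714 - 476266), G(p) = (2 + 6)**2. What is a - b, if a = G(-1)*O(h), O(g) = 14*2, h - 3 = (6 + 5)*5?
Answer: 92381185/51552 ≈ 1792.0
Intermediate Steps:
G(p) = 64 (G(p) = 8**2 = 64)
h = 58 (h = 3 + (6 + 5)*5 = 3 + 11*5 = 3 + 55 = 58)
b = -1/51552 (b = 1/(-51552) = -1/51552 ≈ -1.9398e-5)
O(g) = 28
a = 1792 (a = 64*28 = 1792)
a - b = 1792 - 1*(-1/51552) = 1792 + 1/51552 = 92381185/51552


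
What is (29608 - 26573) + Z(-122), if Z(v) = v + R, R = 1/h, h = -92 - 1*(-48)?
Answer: 128171/44 ≈ 2913.0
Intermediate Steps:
h = -44 (h = -92 + 48 = -44)
R = -1/44 (R = 1/(-44) = -1/44 ≈ -0.022727)
Z(v) = -1/44 + v (Z(v) = v - 1/44 = -1/44 + v)
(29608 - 26573) + Z(-122) = (29608 - 26573) + (-1/44 - 122) = 3035 - 5369/44 = 128171/44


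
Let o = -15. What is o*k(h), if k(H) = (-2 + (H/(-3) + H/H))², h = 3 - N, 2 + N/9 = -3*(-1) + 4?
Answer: -2535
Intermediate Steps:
N = 45 (N = -18 + 9*(-3*(-1) + 4) = -18 + 9*(3 + 4) = -18 + 9*7 = -18 + 63 = 45)
h = -42 (h = 3 - 1*45 = 3 - 45 = -42)
k(H) = (-1 - H/3)² (k(H) = (-2 + (H*(-⅓) + 1))² = (-2 + (-H/3 + 1))² = (-2 + (1 - H/3))² = (-1 - H/3)²)
o*k(h) = -5*(3 - 42)²/3 = -5*(-39)²/3 = -5*1521/3 = -15*169 = -2535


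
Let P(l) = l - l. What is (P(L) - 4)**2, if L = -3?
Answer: 16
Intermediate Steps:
P(l) = 0
(P(L) - 4)**2 = (0 - 4)**2 = (-4)**2 = 16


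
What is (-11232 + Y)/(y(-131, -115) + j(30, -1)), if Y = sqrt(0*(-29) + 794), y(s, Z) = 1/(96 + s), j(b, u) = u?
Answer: 10920 - 35*sqrt(794)/36 ≈ 10893.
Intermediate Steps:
Y = sqrt(794) (Y = sqrt(0 + 794) = sqrt(794) ≈ 28.178)
(-11232 + Y)/(y(-131, -115) + j(30, -1)) = (-11232 + sqrt(794))/(1/(96 - 131) - 1) = (-11232 + sqrt(794))/(1/(-35) - 1) = (-11232 + sqrt(794))/(-1/35 - 1) = (-11232 + sqrt(794))/(-36/35) = (-11232 + sqrt(794))*(-35/36) = 10920 - 35*sqrt(794)/36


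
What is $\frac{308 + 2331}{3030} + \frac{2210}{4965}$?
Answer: $\frac{1319929}{1002930} \approx 1.3161$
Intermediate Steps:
$\frac{308 + 2331}{3030} + \frac{2210}{4965} = 2639 \cdot \frac{1}{3030} + 2210 \cdot \frac{1}{4965} = \frac{2639}{3030} + \frac{442}{993} = \frac{1319929}{1002930}$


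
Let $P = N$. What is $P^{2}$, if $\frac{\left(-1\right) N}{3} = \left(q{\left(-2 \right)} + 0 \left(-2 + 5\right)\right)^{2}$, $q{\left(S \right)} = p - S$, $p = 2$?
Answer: $2304$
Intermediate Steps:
$q{\left(S \right)} = 2 - S$
$N = -48$ ($N = - 3 \left(\left(2 - -2\right) + 0 \left(-2 + 5\right)\right)^{2} = - 3 \left(\left(2 + 2\right) + 0 \cdot 3\right)^{2} = - 3 \left(4 + 0\right)^{2} = - 3 \cdot 4^{2} = \left(-3\right) 16 = -48$)
$P = -48$
$P^{2} = \left(-48\right)^{2} = 2304$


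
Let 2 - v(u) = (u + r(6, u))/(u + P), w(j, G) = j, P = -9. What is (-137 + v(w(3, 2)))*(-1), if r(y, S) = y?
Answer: 267/2 ≈ 133.50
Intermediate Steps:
v(u) = 2 - (6 + u)/(-9 + u) (v(u) = 2 - (u + 6)/(u - 9) = 2 - (6 + u)/(-9 + u))
(-137 + v(w(3, 2)))*(-1) = (-137 + (-24 + 3)/(-9 + 3))*(-1) = (-137 - 21/(-6))*(-1) = (-137 - ⅙*(-21))*(-1) = (-137 + 7/2)*(-1) = -267/2*(-1) = 267/2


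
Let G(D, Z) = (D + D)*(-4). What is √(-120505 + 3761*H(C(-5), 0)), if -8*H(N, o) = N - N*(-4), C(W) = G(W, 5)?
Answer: I*√214530 ≈ 463.17*I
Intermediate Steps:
G(D, Z) = -8*D (G(D, Z) = (2*D)*(-4) = -8*D)
C(W) = -8*W
H(N, o) = -5*N/8 (H(N, o) = -(N - N*(-4))/8 = -(N - (-4)*N)/8 = -(N + 4*N)/8 = -5*N/8)
√(-120505 + 3761*H(C(-5), 0)) = √(-120505 + 3761*(-(-5)*(-5))) = √(-120505 + 3761*(-5/8*40)) = √(-120505 + 3761*(-25)) = √(-120505 - 94025) = √(-214530) = I*√214530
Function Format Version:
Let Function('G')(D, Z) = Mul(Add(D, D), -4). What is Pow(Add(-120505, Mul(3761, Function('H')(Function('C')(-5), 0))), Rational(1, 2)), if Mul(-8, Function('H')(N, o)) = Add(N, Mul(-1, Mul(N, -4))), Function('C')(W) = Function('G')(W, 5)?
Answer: Mul(I, Pow(214530, Rational(1, 2))) ≈ Mul(463.17, I)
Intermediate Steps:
Function('G')(D, Z) = Mul(-8, D) (Function('G')(D, Z) = Mul(Mul(2, D), -4) = Mul(-8, D))
Function('C')(W) = Mul(-8, W)
Function('H')(N, o) = Mul(Rational(-5, 8), N) (Function('H')(N, o) = Mul(Rational(-1, 8), Add(N, Mul(-1, Mul(N, -4)))) = Mul(Rational(-1, 8), Add(N, Mul(-1, Mul(-4, N)))) = Mul(Rational(-1, 8), Add(N, Mul(4, N))) = Mul(Rational(-1, 8), Mul(5, N)) = Mul(Rational(-5, 8), N))
Pow(Add(-120505, Mul(3761, Function('H')(Function('C')(-5), 0))), Rational(1, 2)) = Pow(Add(-120505, Mul(3761, Mul(Rational(-5, 8), Mul(-8, -5)))), Rational(1, 2)) = Pow(Add(-120505, Mul(3761, Mul(Rational(-5, 8), 40))), Rational(1, 2)) = Pow(Add(-120505, Mul(3761, -25)), Rational(1, 2)) = Pow(Add(-120505, -94025), Rational(1, 2)) = Pow(-214530, Rational(1, 2)) = Mul(I, Pow(214530, Rational(1, 2)))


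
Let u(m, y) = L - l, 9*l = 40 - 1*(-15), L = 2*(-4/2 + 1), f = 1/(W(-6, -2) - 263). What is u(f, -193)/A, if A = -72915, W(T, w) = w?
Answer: 73/656235 ≈ 0.00011124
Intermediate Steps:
f = -1/265 (f = 1/(-2 - 263) = 1/(-265) = -1/265 ≈ -0.0037736)
L = -2 (L = 2*(-4*½ + 1) = 2*(-2 + 1) = 2*(-1) = -2)
l = 55/9 (l = (40 - 1*(-15))/9 = (40 + 15)/9 = (⅑)*55 = 55/9 ≈ 6.1111)
u(m, y) = -73/9 (u(m, y) = -2 - 1*55/9 = -2 - 55/9 = -73/9)
u(f, -193)/A = -73/9/(-72915) = -73/9*(-1/72915) = 73/656235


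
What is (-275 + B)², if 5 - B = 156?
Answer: 181476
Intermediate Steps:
B = -151 (B = 5 - 1*156 = 5 - 156 = -151)
(-275 + B)² = (-275 - 151)² = (-426)² = 181476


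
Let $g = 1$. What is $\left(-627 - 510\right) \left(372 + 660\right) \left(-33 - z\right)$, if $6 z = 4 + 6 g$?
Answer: $40677312$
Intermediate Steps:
$z = \frac{5}{3}$ ($z = \frac{4 + 6 \cdot 1}{6} = \frac{4 + 6}{6} = \frac{1}{6} \cdot 10 = \frac{5}{3} \approx 1.6667$)
$\left(-627 - 510\right) \left(372 + 660\right) \left(-33 - z\right) = \left(-627 - 510\right) \left(372 + 660\right) \left(-33 - \frac{5}{3}\right) = \left(-1137\right) 1032 \left(-33 - \frac{5}{3}\right) = \left(-1173384\right) \left(- \frac{104}{3}\right) = 40677312$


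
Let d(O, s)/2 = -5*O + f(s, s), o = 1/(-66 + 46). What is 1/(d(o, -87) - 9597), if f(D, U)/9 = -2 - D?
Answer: -2/16133 ≈ -0.00012397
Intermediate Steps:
f(D, U) = -18 - 9*D (f(D, U) = 9*(-2 - D) = -18 - 9*D)
o = -1/20 (o = 1/(-20) = -1/20 ≈ -0.050000)
d(O, s) = -36 - 18*s - 10*O (d(O, s) = 2*(-5*O + (-18 - 9*s)) = 2*(-18 - 9*s - 5*O) = -36 - 18*s - 10*O)
1/(d(o, -87) - 9597) = 1/((-36 - 18*(-87) - 10*(-1/20)) - 9597) = 1/((-36 + 1566 + ½) - 9597) = 1/(3061/2 - 9597) = 1/(-16133/2) = -2/16133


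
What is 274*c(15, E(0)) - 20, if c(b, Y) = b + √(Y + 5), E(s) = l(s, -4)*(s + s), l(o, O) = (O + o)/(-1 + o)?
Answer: 4090 + 274*√5 ≈ 4702.7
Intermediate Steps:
l(o, O) = (O + o)/(-1 + o)
E(s) = 2*s*(-4 + s)/(-1 + s) (E(s) = ((-4 + s)/(-1 + s))*(s + s) = ((-4 + s)/(-1 + s))*(2*s) = 2*s*(-4 + s)/(-1 + s))
c(b, Y) = b + √(5 + Y)
274*c(15, E(0)) - 20 = 274*(15 + √(5 + 2*0*(-4 + 0)/(-1 + 0))) - 20 = 274*(15 + √(5 + 2*0*(-4)/(-1))) - 20 = 274*(15 + √(5 + 2*0*(-1)*(-4))) - 20 = 274*(15 + √(5 + 0)) - 20 = 274*(15 + √5) - 20 = (4110 + 274*√5) - 20 = 4090 + 274*√5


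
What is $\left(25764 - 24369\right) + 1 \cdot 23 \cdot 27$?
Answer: $2016$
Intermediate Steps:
$\left(25764 - 24369\right) + 1 \cdot 23 \cdot 27 = 1395 + 23 \cdot 27 = 1395 + 621 = 2016$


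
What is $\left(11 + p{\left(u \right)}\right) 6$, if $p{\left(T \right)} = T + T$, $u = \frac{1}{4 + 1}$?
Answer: $\frac{342}{5} \approx 68.4$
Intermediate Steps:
$u = \frac{1}{5} \approx 0.2$
$p{\left(T \right)} = 2 T$
$\left(11 + p{\left(u \right)}\right) 6 = \left(11 + 2 \cdot \frac{1}{5}\right) 6 = \left(11 + \frac{2}{5}\right) 6 = \frac{57}{5} \cdot 6 = \frac{342}{5}$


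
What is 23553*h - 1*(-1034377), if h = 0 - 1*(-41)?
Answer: 2000050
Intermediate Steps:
h = 41 (h = 0 + 41 = 41)
23553*h - 1*(-1034377) = 23553*41 - 1*(-1034377) = 965673 + 1034377 = 2000050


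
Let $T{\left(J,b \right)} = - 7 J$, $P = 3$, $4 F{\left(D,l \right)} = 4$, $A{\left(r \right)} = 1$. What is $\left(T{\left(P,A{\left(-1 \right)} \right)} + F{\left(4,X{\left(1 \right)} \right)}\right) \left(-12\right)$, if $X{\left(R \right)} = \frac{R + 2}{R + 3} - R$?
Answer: $240$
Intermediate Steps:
$X{\left(R \right)} = - R + \frac{2 + R}{3 + R}$ ($X{\left(R \right)} = \frac{2 + R}{3 + R} - R = - R + \frac{2 + R}{3 + R}$)
$F{\left(D,l \right)} = 1$ ($F{\left(D,l \right)} = \frac{1}{4} \cdot 4 = 1$)
$\left(T{\left(P,A{\left(-1 \right)} \right)} + F{\left(4,X{\left(1 \right)} \right)}\right) \left(-12\right) = \left(\left(-7\right) 3 + 1\right) \left(-12\right) = \left(-21 + 1\right) \left(-12\right) = \left(-20\right) \left(-12\right) = 240$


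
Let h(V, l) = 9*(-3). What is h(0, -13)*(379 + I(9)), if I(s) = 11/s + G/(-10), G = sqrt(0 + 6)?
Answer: -10266 + 27*sqrt(6)/10 ≈ -10259.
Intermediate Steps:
G = sqrt(6) ≈ 2.4495
h(V, l) = -27
I(s) = 11/s - sqrt(6)/10 (I(s) = 11/s + sqrt(6)/(-10) = 11/s + sqrt(6)*(-1/10) = 11/s - sqrt(6)/10)
h(0, -13)*(379 + I(9)) = -27*(379 + (11/9 - sqrt(6)/10)) = -27*(3422/9 - sqrt(6)/10) = -10266 + 27*sqrt(6)/10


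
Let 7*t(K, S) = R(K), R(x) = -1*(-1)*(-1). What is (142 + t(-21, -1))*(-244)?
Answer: -242292/7 ≈ -34613.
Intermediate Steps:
R(x) = -1 (R(x) = 1*(-1) = -1)
t(K, S) = -1/7 (t(K, S) = (1/7)*(-1) = -1/7)
(142 + t(-21, -1))*(-244) = (142 - 1/7)*(-244) = (993/7)*(-244) = -242292/7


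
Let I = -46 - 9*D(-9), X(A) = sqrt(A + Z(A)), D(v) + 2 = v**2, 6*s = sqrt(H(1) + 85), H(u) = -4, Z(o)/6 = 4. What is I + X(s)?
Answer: -757 + sqrt(102)/2 ≈ -751.95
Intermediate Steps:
Z(o) = 24 (Z(o) = 6*4 = 24)
s = 3/2 (s = sqrt(-4 + 85)/6 = sqrt(81)/6 = (1/6)*9 = 3/2 ≈ 1.5000)
D(v) = -2 + v**2
X(A) = sqrt(24 + A) (X(A) = sqrt(A + 24) = sqrt(24 + A))
I = -757 (I = -46 - 9*(-2 + (-9)**2) = -46 - 9*(-2 + 81) = -46 - 9*79 = -46 - 711 = -757)
I + X(s) = -757 + sqrt(24 + 3/2) = -757 + sqrt(51/2) = -757 + sqrt(102)/2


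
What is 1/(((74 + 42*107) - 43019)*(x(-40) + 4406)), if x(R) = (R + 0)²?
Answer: -1/230936706 ≈ -4.3302e-9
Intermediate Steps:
x(R) = R²
1/(((74 + 42*107) - 43019)*(x(-40) + 4406)) = 1/(((74 + 42*107) - 43019)*((-40)² + 4406)) = 1/(((74 + 4494) - 43019)*(1600 + 4406)) = 1/((4568 - 43019)*6006) = 1/(-38451*6006) = 1/(-230936706) = -1/230936706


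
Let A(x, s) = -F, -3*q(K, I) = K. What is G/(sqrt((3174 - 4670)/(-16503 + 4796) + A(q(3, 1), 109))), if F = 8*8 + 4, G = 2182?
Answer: -1091*I*sqrt(2325537015)/198645 ≈ -264.86*I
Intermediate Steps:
q(K, I) = -K/3
F = 68 (F = 64 + 4 = 68)
A(x, s) = -68 (A(x, s) = -1*68 = -68)
G/(sqrt((3174 - 4670)/(-16503 + 4796) + A(q(3, 1), 109))) = 2182/(sqrt((3174 - 4670)/(-16503 + 4796) - 68)) = 2182/(sqrt(-1496/(-11707) - 68)) = 2182/(sqrt(-1496*(-1/11707) - 68)) = 2182/(sqrt(1496/11707 - 68)) = 2182/(sqrt(-794580/11707)) = 2182/((2*I*sqrt(2325537015)/11707)) = 2182*(-I*sqrt(2325537015)/397290) = -1091*I*sqrt(2325537015)/198645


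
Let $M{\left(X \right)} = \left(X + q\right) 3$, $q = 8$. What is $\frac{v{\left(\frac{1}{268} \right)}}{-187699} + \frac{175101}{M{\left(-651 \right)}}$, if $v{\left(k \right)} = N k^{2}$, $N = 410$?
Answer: $- \frac{393431313696911}{4334235691784} \approx -90.773$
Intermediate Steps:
$v{\left(k \right)} = 410 k^{2}$
$M{\left(X \right)} = 24 + 3 X$ ($M{\left(X \right)} = \left(X + 8\right) 3 = \left(8 + X\right) 3 = 24 + 3 X$)
$\frac{v{\left(\frac{1}{268} \right)}}{-187699} + \frac{175101}{M{\left(-651 \right)}} = \frac{410 \left(\frac{1}{268}\right)^{2}}{-187699} + \frac{175101}{24 + 3 \left(-651\right)} = \frac{410}{71824} \left(- \frac{1}{187699}\right) + \frac{175101}{24 - 1953} = 410 \cdot \frac{1}{71824} \left(- \frac{1}{187699}\right) + \frac{175101}{-1929} = \frac{205}{35912} \left(- \frac{1}{187699}\right) + 175101 \left(- \frac{1}{1929}\right) = - \frac{205}{6740646488} - \frac{58367}{643} = - \frac{393431313696911}{4334235691784}$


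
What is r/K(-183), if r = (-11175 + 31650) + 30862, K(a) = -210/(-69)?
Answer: 1180751/70 ≈ 16868.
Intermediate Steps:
K(a) = 70/23 (K(a) = -210*(-1/69) = 70/23)
r = 51337 (r = 20475 + 30862 = 51337)
r/K(-183) = 51337/(70/23) = 51337*(23/70) = 1180751/70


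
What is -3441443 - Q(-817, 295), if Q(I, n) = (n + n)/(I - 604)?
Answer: -4890289913/1421 ≈ -3.4414e+6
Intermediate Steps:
Q(I, n) = 2*n/(-604 + I) (Q(I, n) = (2*n)/(-604 + I) = 2*n/(-604 + I))
-3441443 - Q(-817, 295) = -3441443 - 2*295/(-604 - 817) = -3441443 - 2*295/(-1421) = -3441443 - 2*295*(-1)/1421 = -3441443 - 1*(-590/1421) = -3441443 + 590/1421 = -4890289913/1421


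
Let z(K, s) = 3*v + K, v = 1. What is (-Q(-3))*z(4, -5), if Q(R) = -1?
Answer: 7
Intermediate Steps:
z(K, s) = 3 + K (z(K, s) = 3*1 + K = 3 + K)
(-Q(-3))*z(4, -5) = (-1*(-1))*(3 + 4) = 1*7 = 7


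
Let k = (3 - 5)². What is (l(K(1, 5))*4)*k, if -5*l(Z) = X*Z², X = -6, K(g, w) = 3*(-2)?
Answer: 3456/5 ≈ 691.20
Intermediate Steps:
K(g, w) = -6
k = 4 (k = (-2)² = 4)
l(Z) = 6*Z²/5 (l(Z) = -(-6)*Z²/5 = 6*Z²/5)
(l(K(1, 5))*4)*k = (((6/5)*(-6)²)*4)*4 = (((6/5)*36)*4)*4 = ((216/5)*4)*4 = (864/5)*4 = 3456/5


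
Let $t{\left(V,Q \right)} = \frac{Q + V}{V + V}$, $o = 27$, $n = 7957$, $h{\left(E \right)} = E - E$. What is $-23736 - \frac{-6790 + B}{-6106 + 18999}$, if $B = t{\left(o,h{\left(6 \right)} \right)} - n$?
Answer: $- \frac{612027003}{25786} \approx -23735.0$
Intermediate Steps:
$h{\left(E \right)} = 0$
$t{\left(V,Q \right)} = \frac{Q + V}{2 V}$
$B = - \frac{15913}{2}$ ($B = \frac{0 + 27}{2 \cdot 27} - 7957 = \frac{1}{2} \cdot \frac{1}{27} \cdot 27 - 7957 = \frac{1}{2} - 7957 = - \frac{15913}{2} \approx -7956.5$)
$-23736 - \frac{-6790 + B}{-6106 + 18999} = -23736 - \frac{-6790 - \frac{15913}{2}}{-6106 + 18999} = -23736 - - \frac{29493}{2 \cdot 12893} = -23736 - \left(- \frac{29493}{2}\right) \frac{1}{12893} = -23736 - - \frac{29493}{25786} = -23736 + \frac{29493}{25786} = - \frac{612027003}{25786}$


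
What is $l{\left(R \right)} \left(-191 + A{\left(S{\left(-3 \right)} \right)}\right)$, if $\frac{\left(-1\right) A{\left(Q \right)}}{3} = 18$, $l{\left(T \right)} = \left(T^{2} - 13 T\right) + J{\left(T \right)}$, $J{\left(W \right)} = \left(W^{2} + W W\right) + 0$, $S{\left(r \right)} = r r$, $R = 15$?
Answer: $-117600$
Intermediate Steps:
$S{\left(r \right)} = r^{2}$
$J{\left(W \right)} = 2 W^{2}$ ($J{\left(W \right)} = \left(W^{2} + W^{2}\right) + 0 = 2 W^{2} + 0 = 2 W^{2}$)
$l{\left(T \right)} = - 13 T + 3 T^{2}$ ($l{\left(T \right)} = \left(T^{2} - 13 T\right) + 2 T^{2} = - 13 T + 3 T^{2}$)
$A{\left(Q \right)} = -54$ ($A{\left(Q \right)} = \left(-3\right) 18 = -54$)
$l{\left(R \right)} \left(-191 + A{\left(S{\left(-3 \right)} \right)}\right) = 15 \left(-13 + 3 \cdot 15\right) \left(-191 - 54\right) = 15 \left(-13 + 45\right) \left(-245\right) = 15 \cdot 32 \left(-245\right) = 480 \left(-245\right) = -117600$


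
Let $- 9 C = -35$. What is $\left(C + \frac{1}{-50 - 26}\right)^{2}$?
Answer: $\frac{7027801}{467856} \approx 15.021$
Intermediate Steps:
$C = \frac{35}{9}$ ($C = \left(- \frac{1}{9}\right) \left(-35\right) = \frac{35}{9} \approx 3.8889$)
$\left(C + \frac{1}{-50 - 26}\right)^{2} = \left(\frac{35}{9} + \frac{1}{-50 - 26}\right)^{2} = \left(\frac{35}{9} + \frac{1}{-76}\right)^{2} = \left(\frac{35}{9} - \frac{1}{76}\right)^{2} = \left(\frac{2651}{684}\right)^{2} = \frac{7027801}{467856}$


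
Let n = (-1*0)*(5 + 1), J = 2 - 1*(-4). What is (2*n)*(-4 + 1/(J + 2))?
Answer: 0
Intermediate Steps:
J = 6 (J = 2 + 4 = 6)
n = 0 (n = 0*6 = 0)
(2*n)*(-4 + 1/(J + 2)) = (2*0)*(-4 + 1/(6 + 2)) = 0*(-4 + 1/8) = 0*(-31/8) = 0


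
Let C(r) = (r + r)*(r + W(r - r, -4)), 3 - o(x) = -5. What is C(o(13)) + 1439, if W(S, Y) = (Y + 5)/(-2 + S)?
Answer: 1559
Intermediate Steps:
W(S, Y) = (5 + Y)/(-2 + S)
o(x) = 8 (o(x) = 3 - 1*(-5) = 3 + 5 = 8)
C(r) = 2*r*(-½ + r) (C(r) = (r + r)*(r + (5 - 4)/(-2 + (r - r))) = (2*r)*(r + 1/(-2 + 0)) = (2*r)*(r + 1/(-2)) = (2*r)*(r - ½*1) = (2*r)*(r - ½) = (2*r)*(-½ + r) = 2*r*(-½ + r))
C(o(13)) + 1439 = 8*(-1 + 2*8) + 1439 = 8*(-1 + 16) + 1439 = 8*15 + 1439 = 120 + 1439 = 1559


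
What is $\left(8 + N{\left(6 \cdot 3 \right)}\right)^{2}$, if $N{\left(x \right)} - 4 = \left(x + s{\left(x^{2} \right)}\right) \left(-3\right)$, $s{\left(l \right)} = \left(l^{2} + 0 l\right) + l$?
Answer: $99819347364$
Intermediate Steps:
$s{\left(l \right)} = l + l^{2}$ ($s{\left(l \right)} = \left(l^{2} + 0\right) + l = l^{2} + l = l + l^{2}$)
$N{\left(x \right)} = 4 - 3 x - 3 x^{2} \left(1 + x^{2}\right)$ ($N{\left(x \right)} = 4 + \left(x + x^{2} \left(1 + x^{2}\right)\right) \left(-3\right) = 4 - \left(3 x + 3 x^{2} \left(1 + x^{2}\right)\right) = 4 - 3 x - 3 x^{2} \left(1 + x^{2}\right)$)
$\left(8 + N{\left(6 \cdot 3 \right)}\right)^{2} = \left(8 - \left(-4 + 972 + 314928 + 3 \cdot 6 \cdot 3\right)\right)^{2} = \left(8 - \left(50 + 972 + 314928\right)\right)^{2} = \left(8 - 315950\right)^{2} = \left(-315942\right)^{2} = 99819347364$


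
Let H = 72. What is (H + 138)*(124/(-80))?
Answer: -651/2 ≈ -325.50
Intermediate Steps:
(H + 138)*(124/(-80)) = (72 + 138)*(124/(-80)) = 210*(124*(-1/80)) = 210*(-31/20) = -651/2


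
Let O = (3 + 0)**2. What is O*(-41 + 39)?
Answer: -18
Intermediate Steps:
O = 9 (O = 3**2 = 9)
O*(-41 + 39) = 9*(-41 + 39) = 9*(-2) = -18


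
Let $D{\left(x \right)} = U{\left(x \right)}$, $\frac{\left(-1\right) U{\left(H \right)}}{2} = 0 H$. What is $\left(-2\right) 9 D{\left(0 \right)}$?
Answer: $0$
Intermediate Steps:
$U{\left(H \right)} = 0$ ($U{\left(H \right)} = - 2 \cdot 0 H = \left(-2\right) 0 = 0$)
$D{\left(x \right)} = 0$
$\left(-2\right) 9 D{\left(0 \right)} = \left(-2\right) 9 \cdot 0 = \left(-18\right) 0 = 0$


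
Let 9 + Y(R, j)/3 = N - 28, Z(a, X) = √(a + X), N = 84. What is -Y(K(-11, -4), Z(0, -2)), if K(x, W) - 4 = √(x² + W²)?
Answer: -141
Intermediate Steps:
K(x, W) = 4 + √(W² + x²) (K(x, W) = 4 + √(x² + W²) = 4 + √(W² + x²))
Z(a, X) = √(X + a)
Y(R, j) = 141 (Y(R, j) = -27 + 3*(84 - 28) = -27 + 3*56 = -27 + 168 = 141)
-Y(K(-11, -4), Z(0, -2)) = -1*141 = -141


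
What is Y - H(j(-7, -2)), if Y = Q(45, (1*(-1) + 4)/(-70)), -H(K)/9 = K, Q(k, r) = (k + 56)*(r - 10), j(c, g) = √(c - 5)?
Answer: -71003/70 + 18*I*√3 ≈ -1014.3 + 31.177*I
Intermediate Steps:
j(c, g) = √(-5 + c)
Q(k, r) = (-10 + r)*(56 + k) (Q(k, r) = (56 + k)*(-10 + r) = (-10 + r)*(56 + k))
H(K) = -9*K
Y = -71003/70 (Y = -560 - 10*45 + 56*((1*(-1) + 4)/(-70)) + 45*((1*(-1) + 4)/(-70)) = -560 - 450 + 56*((-1 + 4)*(-1/70)) + 45*((-1 + 4)*(-1/70)) = -560 - 450 + 56*(3*(-1/70)) + 45*(3*(-1/70)) = -560 - 450 + 56*(-3/70) + 45*(-3/70) = -560 - 450 - 12/5 - 27/14 = -71003/70 ≈ -1014.3)
Y - H(j(-7, -2)) = -71003/70 - (-9)*√(-5 - 7) = -71003/70 - (-9)*√(-12) = -71003/70 - (-9)*2*I*√3 = -71003/70 - (-18)*I*√3 = -71003/70 + 18*I*√3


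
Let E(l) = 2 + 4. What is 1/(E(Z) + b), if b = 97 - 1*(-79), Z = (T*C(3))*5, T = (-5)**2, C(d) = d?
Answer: 1/182 ≈ 0.0054945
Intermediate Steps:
T = 25
Z = 375 (Z = (25*3)*5 = 75*5 = 375)
E(l) = 6
b = 176 (b = 97 + 79 = 176)
1/(E(Z) + b) = 1/(6 + 176) = 1/182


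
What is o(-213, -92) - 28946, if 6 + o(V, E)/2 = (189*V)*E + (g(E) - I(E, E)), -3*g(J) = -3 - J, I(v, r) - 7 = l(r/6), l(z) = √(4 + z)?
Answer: 22134770/3 - 2*I*√102/3 ≈ 7.3783e+6 - 6.733*I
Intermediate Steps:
I(v, r) = 7 + √(4 + r/6)
g(J) = 1 + J/3 (g(J) = -(-3 - J)/3 = 1 + J/3)
o(V, E) = -24 - √(144 + 6*E)/3 + 2*E/3 + 378*E*V (o(V, E) = -12 + 2*((189*V)*E + ((1 + E/3) - (7 + √(144 + 6*E)/6))) = -12 + 2*(189*E*V + ((1 + E/3) + (-7 - √(144 + 6*E)/6))) = -12 + 2*(189*E*V + (-6 - √(144 + 6*E)/6 + E/3)) = -12 + 2*(-6 - √(144 + 6*E)/6 + E/3 + 189*E*V) = -12 + (-12 - √(144 + 6*E)/3 + 2*E/3 + 378*E*V) = -24 - √(144 + 6*E)/3 + 2*E/3 + 378*E*V)
o(-213, -92) - 28946 = (-24 - √(144 + 6*(-92))/3 + (⅔)*(-92) + 378*(-92)*(-213)) - 28946 = (-24 - √(144 - 552)/3 - 184/3 + 7407288) - 28946 = (-24 - 2*I*√102/3 - 184/3 + 7407288) - 28946 = (22221608/3 - 2*I*√102/3) - 28946 = 22134770/3 - 2*I*√102/3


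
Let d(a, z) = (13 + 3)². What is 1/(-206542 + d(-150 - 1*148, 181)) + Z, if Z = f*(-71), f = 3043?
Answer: -44568709159/206286 ≈ -2.1605e+5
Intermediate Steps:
d(a, z) = 256 (d(a, z) = 16² = 256)
Z = -216053 (Z = 3043*(-71) = -216053)
1/(-206542 + d(-150 - 1*148, 181)) + Z = 1/(-206542 + 256) - 216053 = 1/(-206286) - 216053 = -1/206286 - 216053 = -44568709159/206286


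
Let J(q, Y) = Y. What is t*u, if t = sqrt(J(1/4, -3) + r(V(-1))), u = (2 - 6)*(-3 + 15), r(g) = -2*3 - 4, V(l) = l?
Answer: -48*I*sqrt(13) ≈ -173.07*I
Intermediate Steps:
r(g) = -10 (r(g) = -6 - 4 = -10)
u = -48 (u = -4*12 = -48)
t = I*sqrt(13) (t = sqrt(-3 - 10) = sqrt(-13) = I*sqrt(13) ≈ 3.6056*I)
t*u = (I*sqrt(13))*(-48) = -48*I*sqrt(13)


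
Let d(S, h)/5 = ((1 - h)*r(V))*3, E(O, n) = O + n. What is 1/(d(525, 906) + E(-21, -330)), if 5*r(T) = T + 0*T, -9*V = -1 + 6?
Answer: 3/3472 ≈ 0.00086406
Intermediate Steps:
V = -5/9 (V = -(-1 + 6)/9 = -⅑*5 = -5/9 ≈ -0.55556)
r(T) = T/5 (r(T) = (T + 0*T)/5 = (T + 0)/5 = T/5)
d(S, h) = -5/3 + 5*h/3 (d(S, h) = 5*(((1 - h)*((⅕)*(-5/9)))*3) = 5*(((1 - h)*(-⅑))*3) = 5*((-⅑ + h/9)*3) = 5*(-⅓ + h/3) = -5/3 + 5*h/3)
1/(d(525, 906) + E(-21, -330)) = 1/((-5/3 + (5/3)*906) + (-21 - 330)) = 1/((-5/3 + 1510) - 351) = 1/(4525/3 - 351) = 1/(3472/3) = 3/3472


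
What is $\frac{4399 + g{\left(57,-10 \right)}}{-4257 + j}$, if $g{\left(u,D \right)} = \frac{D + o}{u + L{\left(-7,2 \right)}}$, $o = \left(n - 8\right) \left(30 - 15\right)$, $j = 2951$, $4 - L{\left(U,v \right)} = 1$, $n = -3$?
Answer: $- \frac{52753}{15672} \approx -3.3661$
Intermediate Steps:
$L{\left(U,v \right)} = 3$ ($L{\left(U,v \right)} = 4 - 1 = 3$)
$o = -165$ ($o = \left(-3 - 8\right) \left(30 - 15\right) = \left(-11\right) 15 = -165$)
$g{\left(u,D \right)} = \frac{-165 + D}{3 + u}$ ($g{\left(u,D \right)} = \frac{D - 165}{u + 3} = \frac{-165 + D}{3 + u}$)
$\frac{4399 + g{\left(57,-10 \right)}}{-4257 + j} = \frac{4399 + \frac{-165 - 10}{3 + 57}}{-4257 + 2951} = \frac{4399 + \frac{1}{60} \left(-175\right)}{-1306} = \left(4399 + \frac{1}{60} \left(-175\right)\right) \left(- \frac{1}{1306}\right) = \left(4399 - \frac{35}{12}\right) \left(- \frac{1}{1306}\right) = \frac{52753}{12} \left(- \frac{1}{1306}\right) = - \frac{52753}{15672}$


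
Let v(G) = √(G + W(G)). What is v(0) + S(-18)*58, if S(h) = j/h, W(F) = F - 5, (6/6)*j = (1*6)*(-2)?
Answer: 116/3 + I*√5 ≈ 38.667 + 2.2361*I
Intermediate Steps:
j = -12 (j = (1*6)*(-2) = 6*(-2) = -12)
W(F) = -5 + F
v(G) = √(-5 + 2*G) (v(G) = √(G + (-5 + G)) = √(-5 + 2*G))
S(h) = -12/h
v(0) + S(-18)*58 = √(-5 + 2*0) - 12/(-18)*58 = √(-5 + 0) - 12*(-1/18)*58 = √(-5) + (⅔)*58 = I*√5 + 116/3 = 116/3 + I*√5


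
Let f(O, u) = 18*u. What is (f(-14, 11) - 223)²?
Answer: 625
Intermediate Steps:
(f(-14, 11) - 223)² = (18*11 - 223)² = (198 - 223)² = (-25)² = 625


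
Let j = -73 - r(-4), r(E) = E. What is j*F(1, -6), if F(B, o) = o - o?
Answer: 0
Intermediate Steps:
F(B, o) = 0
j = -69 (j = -73 - 1*(-4) = -73 + 4 = -69)
j*F(1, -6) = -69*0 = 0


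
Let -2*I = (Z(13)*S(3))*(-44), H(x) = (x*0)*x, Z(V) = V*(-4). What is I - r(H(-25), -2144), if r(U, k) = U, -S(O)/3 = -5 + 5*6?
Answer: 85800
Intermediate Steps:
S(O) = -75 (S(O) = -3*(-5 + 5*6) = -3*(-5 + 30) = -3*25 = -75)
Z(V) = -4*V
H(x) = 0 (H(x) = 0*x = 0)
I = 85800 (I = --4*13*(-75)*(-44)/2 = -(-52*(-75))*(-44)/2 = -1950*(-44) = -1/2*(-171600) = 85800)
I - r(H(-25), -2144) = 85800 - 1*0 = 85800 + 0 = 85800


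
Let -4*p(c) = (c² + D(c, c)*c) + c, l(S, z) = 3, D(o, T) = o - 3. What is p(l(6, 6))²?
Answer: 9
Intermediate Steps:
D(o, T) = -3 + o
p(c) = -c/4 - c²/4 - c*(-3 + c)/4 (p(c) = -((c² + (-3 + c)*c) + c)/4 = -((c² + c*(-3 + c)) + c)/4 = -(c + c² + c*(-3 + c))/4 = -c/4 - c²/4 - c*(-3 + c)/4)
p(l(6, 6))² = ((½)*3*(1 - 1*3))² = ((½)*3*(1 - 3))² = ((½)*3*(-2))² = (-3)² = 9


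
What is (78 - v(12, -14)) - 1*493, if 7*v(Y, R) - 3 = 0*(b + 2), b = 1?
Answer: -2908/7 ≈ -415.43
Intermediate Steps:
v(Y, R) = 3/7 (v(Y, R) = 3/7 + (0*(1 + 2))/7 = 3/7 + (0*3)/7 = 3/7 + (1/7)*0 = 3/7 + 0 = 3/7)
(78 - v(12, -14)) - 1*493 = (78 - 1*3/7) - 1*493 = (78 - 3/7) - 493 = 543/7 - 493 = -2908/7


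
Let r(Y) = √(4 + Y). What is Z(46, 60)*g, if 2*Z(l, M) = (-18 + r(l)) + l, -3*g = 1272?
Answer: -5936 - 1060*√2 ≈ -7435.1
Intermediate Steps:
g = -424 (g = -⅓*1272 = -424)
Z(l, M) = -9 + l/2 + √(4 + l)/2 (Z(l, M) = ((-18 + √(4 + l)) + l)/2 = (-18 + l + √(4 + l))/2 = -9 + l/2 + √(4 + l)/2)
Z(46, 60)*g = (-9 + (½)*46 + √(4 + 46)/2)*(-424) = (-9 + 23 + √50/2)*(-424) = (-9 + 23 + (5*√2)/2)*(-424) = (-9 + 23 + 5*√2/2)*(-424) = (14 + 5*√2/2)*(-424) = -5936 - 1060*√2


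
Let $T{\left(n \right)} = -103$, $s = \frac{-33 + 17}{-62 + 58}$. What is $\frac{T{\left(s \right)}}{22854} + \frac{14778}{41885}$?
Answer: $\frac{333422257}{957239790} \approx 0.34832$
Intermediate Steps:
$s = 4$ ($s = - \frac{16}{-4} = \left(-16\right) \left(- \frac{1}{4}\right) = 4$)
$\frac{T{\left(s \right)}}{22854} + \frac{14778}{41885} = - \frac{103}{22854} + \frac{14778}{41885} = \frac{333422257}{957239790}$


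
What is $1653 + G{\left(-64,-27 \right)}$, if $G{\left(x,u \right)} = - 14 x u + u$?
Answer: $-22566$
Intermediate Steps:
$G{\left(x,u \right)} = u - 14 u x$ ($G{\left(x,u \right)} = - 14 u x + u = u - 14 u x$)
$1653 + G{\left(-64,-27 \right)} = 1653 - 27 \left(1 - -896\right) = 1653 - 27 \left(1 + 896\right) = 1653 - 24219 = -22566$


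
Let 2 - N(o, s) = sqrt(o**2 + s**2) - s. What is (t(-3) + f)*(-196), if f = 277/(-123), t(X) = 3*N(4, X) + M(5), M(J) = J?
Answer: 367696/123 ≈ 2989.4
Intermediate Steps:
N(o, s) = 2 + s - sqrt(o**2 + s**2) (N(o, s) = 2 - (sqrt(o**2 + s**2) - s) = 2 + (s - sqrt(o**2 + s**2)) = 2 + s - sqrt(o**2 + s**2))
t(X) = 11 - 3*sqrt(16 + X**2) + 3*X (t(X) = 3*(2 + X - sqrt(4**2 + X**2)) + 5 = 3*(2 + X - sqrt(16 + X**2)) + 5 = (6 - 3*sqrt(16 + X**2) + 3*X) + 5 = 11 - 3*sqrt(16 + X**2) + 3*X)
f = -277/123 (f = 277*(-1/123) = -277/123 ≈ -2.2520)
(t(-3) + f)*(-196) = ((11 - 3*sqrt(16 + (-3)**2) + 3*(-3)) - 277/123)*(-196) = ((11 - 3*sqrt(16 + 9) - 9) - 277/123)*(-196) = ((11 - 3*sqrt(25) - 9) - 277/123)*(-196) = ((11 - 3*5 - 9) - 277/123)*(-196) = ((11 - 15 - 9) - 277/123)*(-196) = (-13 - 277/123)*(-196) = -1876/123*(-196) = 367696/123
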